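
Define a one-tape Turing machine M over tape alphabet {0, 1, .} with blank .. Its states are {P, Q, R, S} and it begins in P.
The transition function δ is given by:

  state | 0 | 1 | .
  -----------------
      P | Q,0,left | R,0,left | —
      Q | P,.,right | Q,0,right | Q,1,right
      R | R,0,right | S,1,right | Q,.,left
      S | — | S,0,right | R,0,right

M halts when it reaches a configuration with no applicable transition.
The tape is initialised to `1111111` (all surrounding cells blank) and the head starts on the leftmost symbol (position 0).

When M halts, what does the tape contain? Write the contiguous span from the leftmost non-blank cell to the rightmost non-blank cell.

state=P head=0 tape=..[1]111111.   (P,1)→(R,0,left)
state=R head=-1 tape=.[.]0111111.   (R,.)→(Q,.,left)
state=Q head=-2 tape=[.].0111111.   (Q,.)→(Q,1,right)
state=Q head=-1 tape=1[.]0111111.   (Q,.)→(Q,1,right)
state=Q head=0 tape=11[0]111111.   (Q,0)→(P,.,right)
state=P head=1 tape=11.[1]11111.   (P,1)→(R,0,left)
state=R head=0 tape=11[.]011111.   (R,.)→(Q,.,left)
state=Q head=-1 tape=1[1].011111.   (Q,1)→(Q,0,right)
state=Q head=0 tape=10[.]011111.   (Q,.)→(Q,1,right)
state=Q head=1 tape=101[0]11111.   (Q,0)→(P,.,right)
state=P head=2 tape=101.[1]1111.   (P,1)→(R,0,left)
state=R head=1 tape=101[.]01111.   (R,.)→(Q,.,left)
state=Q head=0 tape=10[1].01111.   (Q,1)→(Q,0,right)
state=Q head=1 tape=100[.]01111.   (Q,.)→(Q,1,right)
state=Q head=2 tape=1001[0]1111.   (Q,0)→(P,.,right)
state=P head=3 tape=1001.[1]111.   (P,1)→(R,0,left)
state=R head=2 tape=1001[.]0111.   (R,.)→(Q,.,left)
state=Q head=1 tape=100[1].0111.   (Q,1)→(Q,0,right)
state=Q head=2 tape=1000[.]0111.   (Q,.)→(Q,1,right)
state=Q head=3 tape=10001[0]111.   (Q,0)→(P,.,right)
state=P head=4 tape=10001.[1]11.   (P,1)→(R,0,left)
state=R head=3 tape=10001[.]011.   (R,.)→(Q,.,left)
state=Q head=2 tape=1000[1].011.   (Q,1)→(Q,0,right)
state=Q head=3 tape=10000[.]011.   (Q,.)→(Q,1,right)
state=Q head=4 tape=100001[0]11.   (Q,0)→(P,.,right)
state=P head=5 tape=100001.[1]1.   (P,1)→(R,0,left)
state=R head=4 tape=100001[.]01.   (R,.)→(Q,.,left)
state=Q head=3 tape=10000[1].01.   (Q,1)→(Q,0,right)
state=Q head=4 tape=100000[.]01.   (Q,.)→(Q,1,right)
state=Q head=5 tape=1000001[0]1.   (Q,0)→(P,.,right)
state=P head=6 tape=1000001.[1].   (P,1)→(R,0,left)
state=R head=5 tape=1000001[.]0.   (R,.)→(Q,.,left)
state=Q head=4 tape=100000[1].0.   (Q,1)→(Q,0,right)
state=Q head=5 tape=1000000[.]0.   (Q,.)→(Q,1,right)
state=Q head=6 tape=10000001[0].   (Q,0)→(P,.,right)
state=P head=7 tape=10000001.[.]
The non-blank tape span at halt is 10000001.

10000001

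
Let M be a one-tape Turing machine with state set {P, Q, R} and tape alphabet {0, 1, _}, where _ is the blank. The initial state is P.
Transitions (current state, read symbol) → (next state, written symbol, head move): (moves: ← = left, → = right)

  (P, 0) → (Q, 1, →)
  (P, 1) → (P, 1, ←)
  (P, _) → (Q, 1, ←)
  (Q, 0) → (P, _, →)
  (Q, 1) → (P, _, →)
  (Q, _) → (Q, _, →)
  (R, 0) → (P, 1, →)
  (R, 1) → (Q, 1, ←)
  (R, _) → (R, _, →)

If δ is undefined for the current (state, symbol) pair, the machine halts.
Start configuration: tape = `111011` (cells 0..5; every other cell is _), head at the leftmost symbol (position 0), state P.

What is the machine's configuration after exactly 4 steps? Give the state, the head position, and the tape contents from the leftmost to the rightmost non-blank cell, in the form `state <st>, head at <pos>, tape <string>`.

P | __[1]11011   read 1 → write 1, move ←, go to P
P | _[_]111011   read _ → write 1, move ←, go to Q
Q | [_]1111011   read _ → write _, move →, go to Q
Q | _[1]111011   read 1 → write _, move →, go to P
P | __[1]11011
After 4 steps: state P, head at 0, tape 111011.

state P, head at 0, tape 111011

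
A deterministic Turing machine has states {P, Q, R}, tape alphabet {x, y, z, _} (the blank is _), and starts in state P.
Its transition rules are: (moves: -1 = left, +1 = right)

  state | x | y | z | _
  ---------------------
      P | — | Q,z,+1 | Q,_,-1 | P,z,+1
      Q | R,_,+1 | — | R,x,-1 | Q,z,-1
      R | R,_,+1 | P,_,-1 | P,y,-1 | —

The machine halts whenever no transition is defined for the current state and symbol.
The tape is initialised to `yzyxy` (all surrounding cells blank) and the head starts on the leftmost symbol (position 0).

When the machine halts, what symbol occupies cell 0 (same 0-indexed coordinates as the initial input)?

state=P head=0 tape=_[y]zyxy   (P,y)→(Q,z,+1)
state=Q head=1 tape=_z[z]yxy   (Q,z)→(R,x,-1)
state=R head=0 tape=_[z]xyxy   (R,z)→(P,y,-1)
state=P head=-1 tape=[_]yxyxy   (P,_)→(P,z,+1)
state=P head=0 tape=z[y]xyxy   (P,y)→(Q,z,+1)
state=Q head=1 tape=zz[x]yxy   (Q,x)→(R,_,+1)
state=R head=2 tape=zz_[y]xy   (R,y)→(P,_,-1)
state=P head=1 tape=zz[_]_xy   (P,_)→(P,z,+1)
state=P head=2 tape=zzz[_]xy   (P,_)→(P,z,+1)
state=P head=3 tape=zzzz[x]y
Cell 0 holds z when M halts.

z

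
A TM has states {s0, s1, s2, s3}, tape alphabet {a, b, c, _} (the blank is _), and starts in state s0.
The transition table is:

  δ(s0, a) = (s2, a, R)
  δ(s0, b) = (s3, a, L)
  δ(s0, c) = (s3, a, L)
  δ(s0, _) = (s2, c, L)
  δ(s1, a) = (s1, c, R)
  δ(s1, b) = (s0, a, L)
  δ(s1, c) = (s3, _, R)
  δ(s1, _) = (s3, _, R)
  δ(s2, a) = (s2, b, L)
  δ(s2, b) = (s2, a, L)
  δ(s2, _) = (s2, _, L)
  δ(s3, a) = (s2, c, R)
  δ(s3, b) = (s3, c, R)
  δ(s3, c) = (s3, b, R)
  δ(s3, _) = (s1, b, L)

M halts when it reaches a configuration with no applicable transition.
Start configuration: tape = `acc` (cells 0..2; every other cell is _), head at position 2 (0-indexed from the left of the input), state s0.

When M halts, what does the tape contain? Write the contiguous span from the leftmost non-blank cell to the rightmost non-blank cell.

abc

s0 | ac[c]_   read c → write a, move L, go to s3
s3 | a[c]a_   read c → write b, move R, go to s3
s3 | ab[a]_   read a → write c, move R, go to s2
s2 | abc[_]   read _ → write _, move L, go to s2
s2 | ab[c]_
The non-blank tape span at halt is abc.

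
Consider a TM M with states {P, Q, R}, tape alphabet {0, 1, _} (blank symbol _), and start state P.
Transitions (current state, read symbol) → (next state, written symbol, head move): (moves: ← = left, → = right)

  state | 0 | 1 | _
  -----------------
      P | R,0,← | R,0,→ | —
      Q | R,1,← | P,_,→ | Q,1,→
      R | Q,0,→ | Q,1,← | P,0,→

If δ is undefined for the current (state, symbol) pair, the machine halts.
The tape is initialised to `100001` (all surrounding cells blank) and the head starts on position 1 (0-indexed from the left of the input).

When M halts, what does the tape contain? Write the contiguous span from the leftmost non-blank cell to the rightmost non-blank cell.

10000_00

state=P head=1 tape=_1[0]0001__   (P,0)→(R,0,←)
state=R head=0 tape=_[1]00001__   (R,1)→(Q,1,←)
state=Q head=-1 tape=[_]100001__   (Q,_)→(Q,1,→)
state=Q head=0 tape=1[1]00001__   (Q,1)→(P,_,→)
state=P head=1 tape=1_[0]0001__   (P,0)→(R,0,←)
state=R head=0 tape=1[_]00001__   (R,_)→(P,0,→)
state=P head=1 tape=10[0]0001__   (P,0)→(R,0,←)
state=R head=0 tape=1[0]00001__   (R,0)→(Q,0,→)
state=Q head=1 tape=10[0]0001__   (Q,0)→(R,1,←)
state=R head=0 tape=1[0]10001__   (R,0)→(Q,0,→)
state=Q head=1 tape=10[1]0001__   (Q,1)→(P,_,→)
state=P head=2 tape=10_[0]001__   (P,0)→(R,0,←)
state=R head=1 tape=10[_]0001__   (R,_)→(P,0,→)
state=P head=2 tape=100[0]001__   (P,0)→(R,0,←)
state=R head=1 tape=10[0]0001__   (R,0)→(Q,0,→)
state=Q head=2 tape=100[0]001__   (Q,0)→(R,1,←)
state=R head=1 tape=10[0]1001__   (R,0)→(Q,0,→)
state=Q head=2 tape=100[1]001__   (Q,1)→(P,_,→)
state=P head=3 tape=100_[0]01__   (P,0)→(R,0,←)
state=R head=2 tape=100[_]001__   (R,_)→(P,0,→)
state=P head=3 tape=1000[0]01__   (P,0)→(R,0,←)
state=R head=2 tape=100[0]001__   (R,0)→(Q,0,→)
state=Q head=3 tape=1000[0]01__   (Q,0)→(R,1,←)
state=R head=2 tape=100[0]101__   (R,0)→(Q,0,→)
state=Q head=3 tape=1000[1]01__   (Q,1)→(P,_,→)
state=P head=4 tape=1000_[0]1__   (P,0)→(R,0,←)
state=R head=3 tape=1000[_]01__   (R,_)→(P,0,→)
state=P head=4 tape=10000[0]1__   (P,0)→(R,0,←)
state=R head=3 tape=1000[0]01__   (R,0)→(Q,0,→)
state=Q head=4 tape=10000[0]1__   (Q,0)→(R,1,←)
state=R head=3 tape=1000[0]11__   (R,0)→(Q,0,→)
state=Q head=4 tape=10000[1]1__   (Q,1)→(P,_,→)
state=P head=5 tape=10000_[1]__   (P,1)→(R,0,→)
state=R head=6 tape=10000_0[_]_   (R,_)→(P,0,→)
state=P head=7 tape=10000_00[_]
The non-blank tape span at halt is 10000_00.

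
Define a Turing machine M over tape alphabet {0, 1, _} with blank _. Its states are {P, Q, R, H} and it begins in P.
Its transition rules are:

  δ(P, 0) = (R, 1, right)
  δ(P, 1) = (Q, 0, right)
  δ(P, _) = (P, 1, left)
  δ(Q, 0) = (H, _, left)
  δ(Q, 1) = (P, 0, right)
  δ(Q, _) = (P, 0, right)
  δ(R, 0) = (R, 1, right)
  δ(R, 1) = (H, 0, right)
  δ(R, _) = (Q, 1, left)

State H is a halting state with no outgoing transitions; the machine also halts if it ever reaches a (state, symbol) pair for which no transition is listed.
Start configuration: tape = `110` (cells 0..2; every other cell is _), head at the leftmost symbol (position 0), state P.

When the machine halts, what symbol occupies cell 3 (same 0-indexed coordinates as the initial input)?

0

state=P head=0 tape=[1]10____   (P,1)→(Q,0,right)
state=Q head=1 tape=0[1]0____   (Q,1)→(P,0,right)
state=P head=2 tape=00[0]____   (P,0)→(R,1,right)
state=R head=3 tape=001[_]___   (R,_)→(Q,1,left)
state=Q head=2 tape=00[1]1___   (Q,1)→(P,0,right)
state=P head=3 tape=000[1]___   (P,1)→(Q,0,right)
state=Q head=4 tape=0000[_]__   (Q,_)→(P,0,right)
state=P head=5 tape=00000[_]_   (P,_)→(P,1,left)
state=P head=4 tape=0000[0]1_   (P,0)→(R,1,right)
state=R head=5 tape=00001[1]_   (R,1)→(H,0,right)
state=H head=6 tape=000010[_]
Cell 3 holds 0 when M halts.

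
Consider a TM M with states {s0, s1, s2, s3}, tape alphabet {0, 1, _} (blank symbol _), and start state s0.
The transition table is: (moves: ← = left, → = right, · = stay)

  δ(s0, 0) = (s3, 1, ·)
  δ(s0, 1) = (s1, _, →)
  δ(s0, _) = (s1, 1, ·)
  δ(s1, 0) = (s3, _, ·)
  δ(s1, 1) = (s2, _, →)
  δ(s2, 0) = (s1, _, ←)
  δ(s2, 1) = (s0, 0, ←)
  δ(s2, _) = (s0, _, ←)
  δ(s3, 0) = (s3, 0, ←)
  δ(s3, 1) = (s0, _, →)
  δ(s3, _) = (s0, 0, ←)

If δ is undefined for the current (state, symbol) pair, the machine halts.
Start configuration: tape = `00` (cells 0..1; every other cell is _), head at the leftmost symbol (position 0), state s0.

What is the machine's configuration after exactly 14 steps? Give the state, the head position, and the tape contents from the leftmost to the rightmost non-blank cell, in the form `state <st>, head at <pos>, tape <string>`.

state=s0 head=0 tape=[0]0__   (s0,0)→(s3,1,·)
state=s3 head=0 tape=[1]0__   (s3,1)→(s0,_,→)
state=s0 head=1 tape=_[0]__   (s0,0)→(s3,1,·)
state=s3 head=1 tape=_[1]__   (s3,1)→(s0,_,→)
state=s0 head=2 tape=__[_]_   (s0,_)→(s1,1,·)
state=s1 head=2 tape=__[1]_   (s1,1)→(s2,_,→)
state=s2 head=3 tape=___[_]   (s2,_)→(s0,_,←)
state=s0 head=2 tape=__[_]_   (s0,_)→(s1,1,·)
state=s1 head=2 tape=__[1]_   (s1,1)→(s2,_,→)
state=s2 head=3 tape=___[_]   (s2,_)→(s0,_,←)
state=s0 head=2 tape=__[_]_   (s0,_)→(s1,1,·)
state=s1 head=2 tape=__[1]_   (s1,1)→(s2,_,→)
state=s2 head=3 tape=___[_]   (s2,_)→(s0,_,←)
state=s0 head=2 tape=__[_]_   (s0,_)→(s1,1,·)
state=s1 head=2 tape=__[1]_
After 14 steps: state s1, head at 2, tape 1.

state s1, head at 2, tape 1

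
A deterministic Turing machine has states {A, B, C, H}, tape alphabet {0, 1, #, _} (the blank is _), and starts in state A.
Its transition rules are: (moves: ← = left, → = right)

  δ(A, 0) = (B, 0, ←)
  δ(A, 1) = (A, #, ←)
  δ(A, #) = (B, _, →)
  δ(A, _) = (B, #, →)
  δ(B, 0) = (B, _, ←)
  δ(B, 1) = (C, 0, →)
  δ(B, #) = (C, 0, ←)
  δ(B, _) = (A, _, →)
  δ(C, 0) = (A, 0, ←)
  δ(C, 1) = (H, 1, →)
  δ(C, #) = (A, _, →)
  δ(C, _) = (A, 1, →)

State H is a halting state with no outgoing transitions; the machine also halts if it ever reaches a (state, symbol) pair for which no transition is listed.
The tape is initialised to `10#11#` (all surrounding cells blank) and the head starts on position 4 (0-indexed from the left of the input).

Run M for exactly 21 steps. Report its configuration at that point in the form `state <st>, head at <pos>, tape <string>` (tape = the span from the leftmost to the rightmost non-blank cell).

state C, head at -1, tape 0_00##

state=A head=4 tape=_10#1[1]#   (A,1)→(A,#,←)
state=A head=3 tape=_10#[1]##   (A,1)→(A,#,←)
state=A head=2 tape=_10[#]###   (A,#)→(B,_,→)
state=B head=3 tape=_10_[#]##   (B,#)→(C,0,←)
state=C head=2 tape=_10[_]0##   (C,_)→(A,1,→)
state=A head=3 tape=_101[0]##   (A,0)→(B,0,←)
state=B head=2 tape=_10[1]0##   (B,1)→(C,0,→)
state=C head=3 tape=_100[0]##   (C,0)→(A,0,←)
state=A head=2 tape=_10[0]0##   (A,0)→(B,0,←)
state=B head=1 tape=_1[0]00##   (B,0)→(B,_,←)
state=B head=0 tape=_[1]_00##   (B,1)→(C,0,→)
state=C head=1 tape=_0[_]00##   (C,_)→(A,1,→)
state=A head=2 tape=_01[0]0##   (A,0)→(B,0,←)
state=B head=1 tape=_0[1]00##   (B,1)→(C,0,→)
state=C head=2 tape=_00[0]0##   (C,0)→(A,0,←)
state=A head=1 tape=_0[0]00##   (A,0)→(B,0,←)
state=B head=0 tape=_[0]000##   (B,0)→(B,_,←)
state=B head=-1 tape=[_]_000##   (B,_)→(A,_,→)
state=A head=0 tape=_[_]000##   (A,_)→(B,#,→)
state=B head=1 tape=_#[0]00##   (B,0)→(B,_,←)
state=B head=0 tape=_[#]_00##   (B,#)→(C,0,←)
state=C head=-1 tape=[_]0_00##
After 21 steps: state C, head at -1, tape 0_00##.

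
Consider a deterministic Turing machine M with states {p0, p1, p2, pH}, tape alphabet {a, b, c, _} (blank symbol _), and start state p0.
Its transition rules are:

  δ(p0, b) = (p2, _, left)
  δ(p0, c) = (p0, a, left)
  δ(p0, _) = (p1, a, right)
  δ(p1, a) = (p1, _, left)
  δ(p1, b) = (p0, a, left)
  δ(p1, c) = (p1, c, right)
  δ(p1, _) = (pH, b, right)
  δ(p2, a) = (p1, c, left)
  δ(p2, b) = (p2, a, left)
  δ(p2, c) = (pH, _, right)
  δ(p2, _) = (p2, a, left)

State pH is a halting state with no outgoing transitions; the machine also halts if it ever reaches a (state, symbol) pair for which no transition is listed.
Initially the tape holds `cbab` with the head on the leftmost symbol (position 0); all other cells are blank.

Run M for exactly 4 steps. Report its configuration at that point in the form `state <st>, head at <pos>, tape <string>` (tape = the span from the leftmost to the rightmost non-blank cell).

state=p0 head=0 tape=__[c]bab   (p0,c)→(p0,a,left)
state=p0 head=-1 tape=_[_]abab   (p0,_)→(p1,a,right)
state=p1 head=0 tape=_a[a]bab   (p1,a)→(p1,_,left)
state=p1 head=-1 tape=_[a]_bab   (p1,a)→(p1,_,left)
state=p1 head=-2 tape=[_]__bab
After 4 steps: state p1, head at -2, tape bab.

state p1, head at -2, tape bab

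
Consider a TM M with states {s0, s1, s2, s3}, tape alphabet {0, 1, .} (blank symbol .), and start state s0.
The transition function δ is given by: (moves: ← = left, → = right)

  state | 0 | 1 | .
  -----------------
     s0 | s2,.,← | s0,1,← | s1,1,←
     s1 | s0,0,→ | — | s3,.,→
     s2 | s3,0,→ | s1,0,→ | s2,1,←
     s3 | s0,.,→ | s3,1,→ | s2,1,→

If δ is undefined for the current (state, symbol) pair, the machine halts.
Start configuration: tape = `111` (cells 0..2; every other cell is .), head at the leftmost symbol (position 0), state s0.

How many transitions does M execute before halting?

state=s0 head=0 tape=..[1]11..   (s0,1)→(s0,1,←)
state=s0 head=-1 tape=.[.]111..   (s0,.)→(s1,1,←)
state=s1 head=-2 tape=[.]1111..   (s1,.)→(s3,.,→)
state=s3 head=-1 tape=.[1]111..   (s3,1)→(s3,1,→)
state=s3 head=0 tape=.1[1]11..   (s3,1)→(s3,1,→)
state=s3 head=1 tape=.11[1]1..   (s3,1)→(s3,1,→)
state=s3 head=2 tape=.111[1]..   (s3,1)→(s3,1,→)
state=s3 head=3 tape=.1111[.].   (s3,.)→(s2,1,→)
state=s2 head=4 tape=.11111[.]   (s2,.)→(s2,1,←)
state=s2 head=3 tape=.1111[1]1   (s2,1)→(s1,0,→)
state=s1 head=4 tape=.11110[1]
M halts after 10 transitions.

10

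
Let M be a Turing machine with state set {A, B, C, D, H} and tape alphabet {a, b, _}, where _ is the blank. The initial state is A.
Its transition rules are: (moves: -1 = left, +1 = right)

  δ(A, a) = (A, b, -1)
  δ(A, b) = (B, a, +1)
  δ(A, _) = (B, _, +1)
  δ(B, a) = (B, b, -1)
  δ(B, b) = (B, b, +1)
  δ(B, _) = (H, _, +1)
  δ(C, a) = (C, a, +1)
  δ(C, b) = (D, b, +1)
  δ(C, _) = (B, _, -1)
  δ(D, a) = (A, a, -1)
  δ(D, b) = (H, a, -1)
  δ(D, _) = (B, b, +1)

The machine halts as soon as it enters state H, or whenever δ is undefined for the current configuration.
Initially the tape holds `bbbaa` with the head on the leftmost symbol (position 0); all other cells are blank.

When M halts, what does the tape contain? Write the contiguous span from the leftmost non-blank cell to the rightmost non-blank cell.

state=A head=0 tape=[b]bbaa__   (A,b)→(B,a,+1)
state=B head=1 tape=a[b]baa__   (B,b)→(B,b,+1)
state=B head=2 tape=ab[b]aa__   (B,b)→(B,b,+1)
state=B head=3 tape=abb[a]a__   (B,a)→(B,b,-1)
state=B head=2 tape=ab[b]ba__   (B,b)→(B,b,+1)
state=B head=3 tape=abb[b]a__   (B,b)→(B,b,+1)
state=B head=4 tape=abbb[a]__   (B,a)→(B,b,-1)
state=B head=3 tape=abb[b]b__   (B,b)→(B,b,+1)
state=B head=4 tape=abbb[b]__   (B,b)→(B,b,+1)
state=B head=5 tape=abbbb[_]_   (B,_)→(H,_,+1)
state=H head=6 tape=abbbb_[_]
The non-blank tape span at halt is abbbb.

abbbb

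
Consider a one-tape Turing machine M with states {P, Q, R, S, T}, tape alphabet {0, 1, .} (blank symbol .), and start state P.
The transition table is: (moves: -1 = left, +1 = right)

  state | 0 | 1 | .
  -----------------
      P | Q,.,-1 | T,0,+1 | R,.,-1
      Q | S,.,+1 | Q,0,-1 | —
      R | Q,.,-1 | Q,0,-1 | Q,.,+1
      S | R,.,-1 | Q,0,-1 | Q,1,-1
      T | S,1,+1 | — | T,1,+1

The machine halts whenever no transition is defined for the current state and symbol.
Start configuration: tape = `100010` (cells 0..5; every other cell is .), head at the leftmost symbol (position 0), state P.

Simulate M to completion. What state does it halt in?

Q

P | [1]00010   read 1 → write 0, move +1, go to T
T | 0[0]0010   read 0 → write 1, move +1, go to S
S | 01[0]010   read 0 → write ., move -1, go to R
R | 0[1].010   read 1 → write 0, move -1, go to Q
Q | [0]0.010   read 0 → write ., move +1, go to S
S | .[0].010   read 0 → write ., move -1, go to R
R | [.]..010   read . → write ., move +1, go to Q
Q | .[.].010
No transition is defined for (Q, .); M halts in state Q.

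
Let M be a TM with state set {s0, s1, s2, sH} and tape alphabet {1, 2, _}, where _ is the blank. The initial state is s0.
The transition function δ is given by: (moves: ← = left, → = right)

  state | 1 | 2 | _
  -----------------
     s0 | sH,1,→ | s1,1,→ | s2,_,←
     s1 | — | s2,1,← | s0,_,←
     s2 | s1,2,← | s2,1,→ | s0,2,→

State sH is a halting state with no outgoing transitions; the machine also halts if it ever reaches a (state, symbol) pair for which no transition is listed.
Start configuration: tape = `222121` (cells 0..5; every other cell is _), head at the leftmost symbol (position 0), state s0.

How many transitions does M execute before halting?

13

s0 | ___[2]22121   read 2 → write 1, move →, go to s1
s1 | ___1[2]2121   read 2 → write 1, move ←, go to s2
s2 | ___[1]12121   read 1 → write 2, move ←, go to s1
s1 | __[_]212121   read _ → write _, move ←, go to s0
s0 | _[_]_212121   read _ → write _, move ←, go to s2
s2 | [_]__212121   read _ → write 2, move →, go to s0
s0 | 2[_]_212121   read _ → write _, move ←, go to s2
s2 | [2]__212121   read 2 → write 1, move →, go to s2
s2 | 1[_]_212121   read _ → write 2, move →, go to s0
s0 | 12[_]212121   read _ → write _, move ←, go to s2
s2 | 1[2]_212121   read 2 → write 1, move →, go to s2
s2 | 11[_]212121   read _ → write 2, move →, go to s0
s0 | 112[2]12121   read 2 → write 1, move →, go to s1
s1 | 1121[1]2121
M halts after 13 transitions.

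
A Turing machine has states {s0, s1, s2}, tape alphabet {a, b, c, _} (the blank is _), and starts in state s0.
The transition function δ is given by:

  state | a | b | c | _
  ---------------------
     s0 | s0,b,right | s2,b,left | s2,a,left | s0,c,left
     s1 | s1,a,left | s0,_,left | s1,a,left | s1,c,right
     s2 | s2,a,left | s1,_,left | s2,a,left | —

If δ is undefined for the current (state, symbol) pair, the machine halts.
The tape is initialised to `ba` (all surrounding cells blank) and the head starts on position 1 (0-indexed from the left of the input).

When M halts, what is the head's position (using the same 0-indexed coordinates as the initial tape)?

-2

s0 | __b[a]_   read a → write b, move right, go to s0
s0 | __bb[_]   read _ → write c, move left, go to s0
s0 | __b[b]c   read b → write b, move left, go to s2
s2 | __[b]bc   read b → write _, move left, go to s1
s1 | _[_]_bc   read _ → write c, move right, go to s1
s1 | _c[_]bc   read _ → write c, move right, go to s1
s1 | _cc[b]c   read b → write _, move left, go to s0
s0 | _c[c]_c   read c → write a, move left, go to s2
s2 | _[c]a_c   read c → write a, move left, go to s2
s2 | [_]aa_c
At halt the head is at cell -2.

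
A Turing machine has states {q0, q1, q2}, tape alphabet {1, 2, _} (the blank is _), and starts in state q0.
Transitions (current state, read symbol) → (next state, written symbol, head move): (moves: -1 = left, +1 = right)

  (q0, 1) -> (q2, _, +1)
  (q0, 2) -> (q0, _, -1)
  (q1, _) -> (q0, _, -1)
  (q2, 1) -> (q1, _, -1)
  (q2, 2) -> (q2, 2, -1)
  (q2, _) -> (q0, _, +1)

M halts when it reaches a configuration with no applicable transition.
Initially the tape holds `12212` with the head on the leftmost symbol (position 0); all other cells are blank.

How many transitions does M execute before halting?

4

q0 | [1]2212   read 1 → write _, move +1, go to q2
q2 | _[2]212   read 2 → write 2, move -1, go to q2
q2 | [_]2212   read _ → write _, move +1, go to q0
q0 | _[2]212   read 2 → write _, move -1, go to q0
q0 | [_]_212
M halts after 4 transitions.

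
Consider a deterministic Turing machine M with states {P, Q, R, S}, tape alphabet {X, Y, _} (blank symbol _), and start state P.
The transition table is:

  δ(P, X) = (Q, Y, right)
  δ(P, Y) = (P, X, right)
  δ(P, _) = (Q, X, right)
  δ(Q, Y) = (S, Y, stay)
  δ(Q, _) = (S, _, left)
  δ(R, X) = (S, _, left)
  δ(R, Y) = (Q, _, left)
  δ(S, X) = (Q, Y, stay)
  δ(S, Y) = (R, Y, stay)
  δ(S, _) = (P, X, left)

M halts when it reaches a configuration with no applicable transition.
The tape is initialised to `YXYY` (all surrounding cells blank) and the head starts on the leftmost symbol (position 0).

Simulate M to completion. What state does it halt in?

Q

P | [Y]XYY   read Y → write X, move right, go to P
P | X[X]YY   read X → write Y, move right, go to Q
Q | XY[Y]Y   read Y → write Y, move stay, go to S
S | XY[Y]Y   read Y → write Y, move stay, go to R
R | XY[Y]Y   read Y → write _, move left, go to Q
Q | X[Y]_Y   read Y → write Y, move stay, go to S
S | X[Y]_Y   read Y → write Y, move stay, go to R
R | X[Y]_Y   read Y → write _, move left, go to Q
Q | [X]__Y
No transition is defined for (Q, X); M halts in state Q.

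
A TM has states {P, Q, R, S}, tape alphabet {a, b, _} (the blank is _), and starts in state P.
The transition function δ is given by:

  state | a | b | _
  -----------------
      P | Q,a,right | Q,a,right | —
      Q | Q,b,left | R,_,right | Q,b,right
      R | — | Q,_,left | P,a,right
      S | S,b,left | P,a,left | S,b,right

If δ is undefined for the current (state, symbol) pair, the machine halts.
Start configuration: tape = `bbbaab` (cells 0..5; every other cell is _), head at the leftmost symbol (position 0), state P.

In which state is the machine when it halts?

state=P head=0 tape=[b]bbaab__   (P,b)→(Q,a,right)
state=Q head=1 tape=a[b]baab__   (Q,b)→(R,_,right)
state=R head=2 tape=a_[b]aab__   (R,b)→(Q,_,left)
state=Q head=1 tape=a[_]_aab__   (Q,_)→(Q,b,right)
state=Q head=2 tape=ab[_]aab__   (Q,_)→(Q,b,right)
state=Q head=3 tape=abb[a]ab__   (Q,a)→(Q,b,left)
state=Q head=2 tape=ab[b]bab__   (Q,b)→(R,_,right)
state=R head=3 tape=ab_[b]ab__   (R,b)→(Q,_,left)
state=Q head=2 tape=ab[_]_ab__   (Q,_)→(Q,b,right)
state=Q head=3 tape=abb[_]ab__   (Q,_)→(Q,b,right)
state=Q head=4 tape=abbb[a]b__   (Q,a)→(Q,b,left)
state=Q head=3 tape=abb[b]bb__   (Q,b)→(R,_,right)
state=R head=4 tape=abb_[b]b__   (R,b)→(Q,_,left)
state=Q head=3 tape=abb[_]_b__   (Q,_)→(Q,b,right)
state=Q head=4 tape=abbb[_]b__   (Q,_)→(Q,b,right)
state=Q head=5 tape=abbbb[b]__   (Q,b)→(R,_,right)
state=R head=6 tape=abbbb_[_]_   (R,_)→(P,a,right)
state=P head=7 tape=abbbb_a[_]
No transition is defined for (P, _); M halts in state P.

P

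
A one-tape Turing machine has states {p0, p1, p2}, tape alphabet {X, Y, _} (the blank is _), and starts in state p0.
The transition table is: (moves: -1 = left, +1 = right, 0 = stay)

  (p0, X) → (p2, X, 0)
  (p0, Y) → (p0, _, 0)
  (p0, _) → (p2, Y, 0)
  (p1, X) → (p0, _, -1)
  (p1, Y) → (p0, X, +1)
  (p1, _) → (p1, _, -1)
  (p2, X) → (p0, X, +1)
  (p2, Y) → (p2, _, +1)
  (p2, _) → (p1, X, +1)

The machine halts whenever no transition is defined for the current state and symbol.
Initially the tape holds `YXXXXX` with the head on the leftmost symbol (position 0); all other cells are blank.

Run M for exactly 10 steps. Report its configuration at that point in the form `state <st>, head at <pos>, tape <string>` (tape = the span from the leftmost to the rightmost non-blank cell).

p0 | [Y]XXXXX   read Y → write _, move 0, go to p0
p0 | [_]XXXXX   read _ → write Y, move 0, go to p2
p2 | [Y]XXXXX   read Y → write _, move +1, go to p2
p2 | _[X]XXXX   read X → write X, move +1, go to p0
p0 | _X[X]XXX   read X → write X, move 0, go to p2
p2 | _X[X]XXX   read X → write X, move +1, go to p0
p0 | _XX[X]XX   read X → write X, move 0, go to p2
p2 | _XX[X]XX   read X → write X, move +1, go to p0
p0 | _XXX[X]X   read X → write X, move 0, go to p2
p2 | _XXX[X]X   read X → write X, move +1, go to p0
p0 | _XXXX[X]
After 10 steps: state p0, head at 5, tape XXXXX.

state p0, head at 5, tape XXXXX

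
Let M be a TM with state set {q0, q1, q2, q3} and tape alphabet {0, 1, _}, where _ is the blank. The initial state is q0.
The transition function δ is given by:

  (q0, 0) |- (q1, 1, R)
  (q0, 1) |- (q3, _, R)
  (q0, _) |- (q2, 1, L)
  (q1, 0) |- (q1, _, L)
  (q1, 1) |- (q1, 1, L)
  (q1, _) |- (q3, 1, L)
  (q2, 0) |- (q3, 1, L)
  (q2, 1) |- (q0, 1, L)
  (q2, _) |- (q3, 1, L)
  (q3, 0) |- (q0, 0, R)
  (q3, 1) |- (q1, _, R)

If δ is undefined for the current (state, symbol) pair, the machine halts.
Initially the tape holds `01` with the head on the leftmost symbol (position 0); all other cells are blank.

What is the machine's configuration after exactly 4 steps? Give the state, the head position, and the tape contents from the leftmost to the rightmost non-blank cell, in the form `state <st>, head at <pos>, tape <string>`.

q0 | __[0]1   read 0 → write 1, move R, go to q1
q1 | __1[1]   read 1 → write 1, move L, go to q1
q1 | __[1]1   read 1 → write 1, move L, go to q1
q1 | _[_]11   read _ → write 1, move L, go to q3
q3 | [_]111
After 4 steps: state q3, head at -2, tape 111.

state q3, head at -2, tape 111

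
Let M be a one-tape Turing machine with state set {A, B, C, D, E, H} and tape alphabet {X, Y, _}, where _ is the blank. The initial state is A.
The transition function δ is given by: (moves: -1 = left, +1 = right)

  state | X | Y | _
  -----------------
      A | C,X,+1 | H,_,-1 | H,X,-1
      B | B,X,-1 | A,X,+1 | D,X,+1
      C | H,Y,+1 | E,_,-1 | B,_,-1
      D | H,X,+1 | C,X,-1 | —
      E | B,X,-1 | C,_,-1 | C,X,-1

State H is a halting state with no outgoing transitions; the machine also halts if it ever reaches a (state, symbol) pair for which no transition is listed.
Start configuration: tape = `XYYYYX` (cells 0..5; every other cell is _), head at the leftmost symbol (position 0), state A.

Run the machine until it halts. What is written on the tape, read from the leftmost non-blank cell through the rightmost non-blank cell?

A | _[X]YYYYX   read X → write X, move +1, go to C
C | _X[Y]YYYX   read Y → write _, move -1, go to E
E | _[X]_YYYX   read X → write X, move -1, go to B
B | [_]X_YYYX   read _ → write X, move +1, go to D
D | X[X]_YYYX   read X → write X, move +1, go to H
H | XX[_]YYYX
The non-blank tape span at halt is XX_YYYX.

XX_YYYX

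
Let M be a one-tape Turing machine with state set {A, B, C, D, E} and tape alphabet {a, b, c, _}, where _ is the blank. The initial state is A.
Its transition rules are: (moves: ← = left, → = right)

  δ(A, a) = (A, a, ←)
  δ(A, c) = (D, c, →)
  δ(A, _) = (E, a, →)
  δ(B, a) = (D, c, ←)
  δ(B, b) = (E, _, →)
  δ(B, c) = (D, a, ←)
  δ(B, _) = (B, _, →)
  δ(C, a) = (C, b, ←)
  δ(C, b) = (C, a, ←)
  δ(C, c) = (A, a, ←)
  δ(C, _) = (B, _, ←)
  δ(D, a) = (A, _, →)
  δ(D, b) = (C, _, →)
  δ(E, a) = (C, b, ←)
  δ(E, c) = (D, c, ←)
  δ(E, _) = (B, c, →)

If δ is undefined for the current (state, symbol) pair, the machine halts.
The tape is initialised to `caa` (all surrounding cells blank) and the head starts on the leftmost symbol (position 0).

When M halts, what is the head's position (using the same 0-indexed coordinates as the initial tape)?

state=A head=0 tape=___[c]aa   (A,c)→(D,c,→)
state=D head=1 tape=___c[a]a   (D,a)→(A,_,→)
state=A head=2 tape=___c_[a]   (A,a)→(A,a,←)
state=A head=1 tape=___c[_]a   (A,_)→(E,a,→)
state=E head=2 tape=___ca[a]   (E,a)→(C,b,←)
state=C head=1 tape=___c[a]b   (C,a)→(C,b,←)
state=C head=0 tape=___[c]bb   (C,c)→(A,a,←)
state=A head=-1 tape=__[_]abb   (A,_)→(E,a,→)
state=E head=0 tape=__a[a]bb   (E,a)→(C,b,←)
state=C head=-1 tape=__[a]bbb   (C,a)→(C,b,←)
state=C head=-2 tape=_[_]bbbb   (C,_)→(B,_,←)
state=B head=-3 tape=[_]_bbbb   (B,_)→(B,_,→)
state=B head=-2 tape=_[_]bbbb   (B,_)→(B,_,→)
state=B head=-1 tape=__[b]bbb   (B,b)→(E,_,→)
state=E head=0 tape=___[b]bb
At halt the head is at cell 0.

0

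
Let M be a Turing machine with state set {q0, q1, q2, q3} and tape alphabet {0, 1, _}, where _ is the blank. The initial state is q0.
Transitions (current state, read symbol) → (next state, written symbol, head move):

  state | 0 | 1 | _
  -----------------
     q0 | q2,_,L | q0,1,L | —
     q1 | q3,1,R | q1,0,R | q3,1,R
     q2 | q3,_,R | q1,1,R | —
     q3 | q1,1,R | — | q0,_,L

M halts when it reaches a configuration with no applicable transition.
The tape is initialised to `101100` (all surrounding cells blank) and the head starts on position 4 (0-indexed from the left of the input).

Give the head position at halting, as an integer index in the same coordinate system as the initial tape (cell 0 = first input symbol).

state=q0 head=4 tape=1011[0]0__   (q0,0)→(q2,_,L)
state=q2 head=3 tape=101[1]_0__   (q2,1)→(q1,1,R)
state=q1 head=4 tape=1011[_]0__   (q1,_)→(q3,1,R)
state=q3 head=5 tape=10111[0]__   (q3,0)→(q1,1,R)
state=q1 head=6 tape=101111[_]_   (q1,_)→(q3,1,R)
state=q3 head=7 tape=1011111[_]   (q3,_)→(q0,_,L)
state=q0 head=6 tape=101111[1]_   (q0,1)→(q0,1,L)
state=q0 head=5 tape=10111[1]1_   (q0,1)→(q0,1,L)
state=q0 head=4 tape=1011[1]11_   (q0,1)→(q0,1,L)
state=q0 head=3 tape=101[1]111_   (q0,1)→(q0,1,L)
state=q0 head=2 tape=10[1]1111_   (q0,1)→(q0,1,L)
state=q0 head=1 tape=1[0]11111_   (q0,0)→(q2,_,L)
state=q2 head=0 tape=[1]_11111_   (q2,1)→(q1,1,R)
state=q1 head=1 tape=1[_]11111_   (q1,_)→(q3,1,R)
state=q3 head=2 tape=11[1]1111_
At halt the head is at cell 2.

2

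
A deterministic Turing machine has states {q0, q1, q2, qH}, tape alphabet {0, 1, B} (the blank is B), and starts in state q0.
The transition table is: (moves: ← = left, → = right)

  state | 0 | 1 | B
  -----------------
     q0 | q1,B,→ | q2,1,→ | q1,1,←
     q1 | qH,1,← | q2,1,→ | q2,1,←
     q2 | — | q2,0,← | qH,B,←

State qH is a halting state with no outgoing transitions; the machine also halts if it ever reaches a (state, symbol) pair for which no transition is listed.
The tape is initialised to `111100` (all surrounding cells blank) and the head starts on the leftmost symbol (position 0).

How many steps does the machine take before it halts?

4

state=q0 head=0 tape=BB[1]11100   (q0,1)→(q2,1,→)
state=q2 head=1 tape=BB1[1]1100   (q2,1)→(q2,0,←)
state=q2 head=0 tape=BB[1]01100   (q2,1)→(q2,0,←)
state=q2 head=-1 tape=B[B]001100   (q2,B)→(qH,B,←)
state=qH head=-2 tape=[B]B001100
M halts after 4 transitions.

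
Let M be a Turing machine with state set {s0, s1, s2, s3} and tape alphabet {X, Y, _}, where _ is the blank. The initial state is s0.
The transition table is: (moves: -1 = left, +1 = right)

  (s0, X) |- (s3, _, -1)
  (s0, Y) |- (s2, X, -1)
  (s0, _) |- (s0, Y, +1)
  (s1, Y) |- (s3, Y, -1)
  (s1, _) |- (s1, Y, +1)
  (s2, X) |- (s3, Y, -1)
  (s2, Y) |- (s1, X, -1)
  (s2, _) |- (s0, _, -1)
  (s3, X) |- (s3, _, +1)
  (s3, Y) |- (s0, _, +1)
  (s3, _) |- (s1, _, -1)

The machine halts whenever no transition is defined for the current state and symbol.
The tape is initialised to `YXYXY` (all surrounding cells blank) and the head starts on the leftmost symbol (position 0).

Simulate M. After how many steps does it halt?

s0 | __[Y]XYXY   read Y → write X, move -1, go to s2
s2 | _[_]XXYXY   read _ → write _, move -1, go to s0
s0 | [_]_XXYXY   read _ → write Y, move +1, go to s0
s0 | Y[_]XXYXY   read _ → write Y, move +1, go to s0
s0 | YY[X]XYXY   read X → write _, move -1, go to s3
s3 | Y[Y]_XYXY   read Y → write _, move +1, go to s0
s0 | Y_[_]XYXY   read _ → write Y, move +1, go to s0
s0 | Y_Y[X]YXY   read X → write _, move -1, go to s3
s3 | Y_[Y]_YXY   read Y → write _, move +1, go to s0
s0 | Y__[_]YXY   read _ → write Y, move +1, go to s0
s0 | Y__Y[Y]XY   read Y → write X, move -1, go to s2
s2 | Y__[Y]XXY   read Y → write X, move -1, go to s1
s1 | Y_[_]XXXY   read _ → write Y, move +1, go to s1
s1 | Y_Y[X]XXY
M halts after 13 transitions.

13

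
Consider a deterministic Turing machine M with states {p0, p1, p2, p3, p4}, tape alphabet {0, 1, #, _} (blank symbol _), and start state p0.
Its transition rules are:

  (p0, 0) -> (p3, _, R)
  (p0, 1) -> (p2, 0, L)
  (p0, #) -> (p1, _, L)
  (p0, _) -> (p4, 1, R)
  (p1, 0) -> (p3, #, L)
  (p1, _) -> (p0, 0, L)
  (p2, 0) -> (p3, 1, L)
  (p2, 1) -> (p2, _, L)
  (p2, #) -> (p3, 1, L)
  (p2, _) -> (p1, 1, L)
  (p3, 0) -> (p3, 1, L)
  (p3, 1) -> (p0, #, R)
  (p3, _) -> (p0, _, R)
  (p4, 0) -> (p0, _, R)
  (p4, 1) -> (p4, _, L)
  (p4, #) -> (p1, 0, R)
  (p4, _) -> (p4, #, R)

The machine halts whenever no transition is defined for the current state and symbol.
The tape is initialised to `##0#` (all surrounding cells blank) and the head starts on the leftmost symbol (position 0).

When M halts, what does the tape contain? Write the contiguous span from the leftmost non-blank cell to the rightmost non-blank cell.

p0 | __[#]#0#   read # → write _, move L, go to p1
p1 | _[_]_#0#   read _ → write 0, move L, go to p0
p0 | [_]0_#0#   read _ → write 1, move R, go to p4
p4 | 1[0]_#0#   read 0 → write _, move R, go to p0
p0 | 1_[_]#0#   read _ → write 1, move R, go to p4
p4 | 1_1[#]0#   read # → write 0, move R, go to p1
p1 | 1_10[0]#   read 0 → write #, move L, go to p3
p3 | 1_1[0]##   read 0 → write 1, move L, go to p3
p3 | 1_[1]1##   read 1 → write #, move R, go to p0
p0 | 1_#[1]##   read 1 → write 0, move L, go to p2
p2 | 1_[#]0##   read # → write 1, move L, go to p3
p3 | 1[_]10##   read _ → write _, move R, go to p0
p0 | 1_[1]0##   read 1 → write 0, move L, go to p2
p2 | 1[_]00##   read _ → write 1, move L, go to p1
p1 | [1]100##
The non-blank tape span at halt is 1100##.

1100##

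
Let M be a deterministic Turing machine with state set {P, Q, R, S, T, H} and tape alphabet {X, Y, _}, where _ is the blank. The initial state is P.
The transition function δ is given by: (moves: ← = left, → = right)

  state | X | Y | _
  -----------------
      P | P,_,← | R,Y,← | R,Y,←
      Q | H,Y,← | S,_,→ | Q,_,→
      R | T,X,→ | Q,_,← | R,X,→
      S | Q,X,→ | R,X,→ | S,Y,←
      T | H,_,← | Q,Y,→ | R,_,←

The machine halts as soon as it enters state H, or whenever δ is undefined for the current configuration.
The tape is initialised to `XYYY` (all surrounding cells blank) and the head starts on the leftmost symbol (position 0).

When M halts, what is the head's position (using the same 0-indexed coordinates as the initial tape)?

-3

state=P head=0 tape=___[X]YYY   (P,X)→(P,_,←)
state=P head=-1 tape=__[_]_YYY   (P,_)→(R,Y,←)
state=R head=-2 tape=_[_]Y_YYY   (R,_)→(R,X,→)
state=R head=-1 tape=_X[Y]_YYY   (R,Y)→(Q,_,←)
state=Q head=-2 tape=_[X]__YYY   (Q,X)→(H,Y,←)
state=H head=-3 tape=[_]Y__YYY
At halt the head is at cell -3.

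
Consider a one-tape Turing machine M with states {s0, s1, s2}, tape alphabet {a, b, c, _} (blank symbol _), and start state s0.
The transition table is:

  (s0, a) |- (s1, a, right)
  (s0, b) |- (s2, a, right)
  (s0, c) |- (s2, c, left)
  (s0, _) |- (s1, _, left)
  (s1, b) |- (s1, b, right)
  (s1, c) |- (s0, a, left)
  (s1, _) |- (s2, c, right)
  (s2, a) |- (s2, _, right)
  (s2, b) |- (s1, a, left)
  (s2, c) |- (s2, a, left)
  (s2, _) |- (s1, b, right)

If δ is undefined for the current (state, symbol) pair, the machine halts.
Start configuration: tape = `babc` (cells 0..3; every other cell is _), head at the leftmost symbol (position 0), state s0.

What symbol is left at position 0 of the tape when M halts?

s0 | [b]abc   read b → write a, move right, go to s2
s2 | a[a]bc   read a → write _, move right, go to s2
s2 | a_[b]c   read b → write a, move left, go to s1
s1 | a[_]ac   read _ → write c, move right, go to s2
s2 | ac[a]c   read a → write _, move right, go to s2
s2 | ac_[c]   read c → write a, move left, go to s2
s2 | ac[_]a   read _ → write b, move right, go to s1
s1 | acb[a]
Cell 0 holds a when M halts.

a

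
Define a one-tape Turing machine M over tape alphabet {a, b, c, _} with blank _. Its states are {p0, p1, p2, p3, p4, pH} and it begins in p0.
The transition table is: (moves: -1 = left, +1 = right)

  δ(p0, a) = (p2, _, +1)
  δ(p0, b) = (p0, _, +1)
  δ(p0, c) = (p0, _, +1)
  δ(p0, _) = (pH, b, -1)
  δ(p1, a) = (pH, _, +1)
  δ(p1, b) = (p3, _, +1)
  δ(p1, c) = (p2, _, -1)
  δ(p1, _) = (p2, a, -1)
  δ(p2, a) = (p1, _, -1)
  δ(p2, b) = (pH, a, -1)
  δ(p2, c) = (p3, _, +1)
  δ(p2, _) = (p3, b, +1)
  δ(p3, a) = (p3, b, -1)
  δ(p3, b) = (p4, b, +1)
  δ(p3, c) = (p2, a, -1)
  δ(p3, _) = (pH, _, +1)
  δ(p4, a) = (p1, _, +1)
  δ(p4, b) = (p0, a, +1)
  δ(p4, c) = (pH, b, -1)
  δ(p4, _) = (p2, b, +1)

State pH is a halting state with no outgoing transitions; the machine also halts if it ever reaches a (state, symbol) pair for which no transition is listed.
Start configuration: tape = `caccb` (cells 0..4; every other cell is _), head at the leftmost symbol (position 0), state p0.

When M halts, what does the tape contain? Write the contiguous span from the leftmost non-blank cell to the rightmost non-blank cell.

ba_b

p0 | [c]accb_   read c → write _, move +1, go to p0
p0 | _[a]ccb_   read a → write _, move +1, go to p2
p2 | __[c]cb_   read c → write _, move +1, go to p3
p3 | ___[c]b_   read c → write a, move -1, go to p2
p2 | __[_]ab_   read _ → write b, move +1, go to p3
p3 | __b[a]b_   read a → write b, move -1, go to p3
p3 | __[b]bb_   read b → write b, move +1, go to p4
p4 | __b[b]b_   read b → write a, move +1, go to p0
p0 | __ba[b]_   read b → write _, move +1, go to p0
p0 | __ba_[_]   read _ → write b, move -1, go to pH
pH | __ba[_]b
The non-blank tape span at halt is ba_b.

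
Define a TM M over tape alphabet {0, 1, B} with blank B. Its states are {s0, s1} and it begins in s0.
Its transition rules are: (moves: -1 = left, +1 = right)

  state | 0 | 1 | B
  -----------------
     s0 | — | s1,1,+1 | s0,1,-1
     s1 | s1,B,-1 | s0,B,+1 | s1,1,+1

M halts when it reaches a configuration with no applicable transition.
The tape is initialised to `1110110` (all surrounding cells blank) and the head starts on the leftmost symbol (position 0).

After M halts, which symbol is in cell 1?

B

s0 | [1]110110   read 1 → write 1, move +1, go to s1
s1 | 1[1]10110   read 1 → write B, move +1, go to s0
s0 | 1B[1]0110   read 1 → write 1, move +1, go to s1
s1 | 1B1[0]110   read 0 → write B, move -1, go to s1
s1 | 1B[1]B110   read 1 → write B, move +1, go to s0
s0 | 1BB[B]110   read B → write 1, move -1, go to s0
s0 | 1B[B]1110   read B → write 1, move -1, go to s0
s0 | 1[B]11110   read B → write 1, move -1, go to s0
s0 | [1]111110   read 1 → write 1, move +1, go to s1
s1 | 1[1]11110   read 1 → write B, move +1, go to s0
s0 | 1B[1]1110   read 1 → write 1, move +1, go to s1
s1 | 1B1[1]110   read 1 → write B, move +1, go to s0
s0 | 1B1B[1]10   read 1 → write 1, move +1, go to s1
s1 | 1B1B1[1]0   read 1 → write B, move +1, go to s0
s0 | 1B1B1B[0]
Cell 1 holds B when M halts.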